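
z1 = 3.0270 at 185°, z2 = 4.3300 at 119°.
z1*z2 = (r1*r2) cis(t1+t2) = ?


r = 3.0270 * 4.3300 = 13.1069
theta = 185° + 119° = 304° = 304° (mod 360)

13.1069 cis(304°)


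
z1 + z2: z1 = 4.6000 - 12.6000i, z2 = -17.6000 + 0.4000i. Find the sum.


Real: 4.6 - 17.6 = -13
Imag: -12.6 + 0.4 = -12.2

-13.0000 - 12.2000i


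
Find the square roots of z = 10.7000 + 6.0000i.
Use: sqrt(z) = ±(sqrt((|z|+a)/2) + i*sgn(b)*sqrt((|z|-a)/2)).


|z| = sqrt(114.49+36) = 12.2674
sqrt((|z|+a)/2) = sqrt((12.2674+10.7)/2) = sqrt(11.4837) = 3.3888
sqrt((|z|-a)/2) = sqrt((12.2674-10.7)/2) = sqrt(0.7837) = 0.8853

±(3.3888 + 0.8853i) i.e. 3.3888 + 0.8853i and -3.3888 - 0.8853i


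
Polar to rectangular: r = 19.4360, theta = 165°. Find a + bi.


a = 19.4360*cos(165°) = 19.4360*(-0.965926) = -18.7737
b = 19.4360*sin(165°) = 19.4360*0.25882 = 5.0304

-18.7737 + 5.0304i


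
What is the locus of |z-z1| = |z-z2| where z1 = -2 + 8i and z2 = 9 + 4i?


Equal distances means the locus is the perpendicular bisector of z1 and z2.
Midpoint = ((-2+9)/2, (8+4)/2) = (3.5000, 6.0000)

Perpendicular bisector through (3.5000, 6.0000)


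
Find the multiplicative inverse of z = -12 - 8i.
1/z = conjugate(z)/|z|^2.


|z|^2 = 144+64 = 208
1/z = (-12 + 8i)/208

1/z = -0.0577 + 0.0385i


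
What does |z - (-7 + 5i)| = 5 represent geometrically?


|z - z0| = r is a circle with center z0 and radius r.
Center = (-7, 5), radius = 5

Circle with center (-7, 5) and radius 5


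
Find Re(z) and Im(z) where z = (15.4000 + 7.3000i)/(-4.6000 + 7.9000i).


Multiply by conjugate: (15.4000 + 7.3000i)(-4.6000 - 7.9000i) / ((-4.6)^2 + 7.9^2)
Numerator real = 15.4*(-4.6) + 7.3*7.9 = -13.17
Numerator imag = 7.3*(-4.6) - 15.4*7.9 = -155.24
Denominator = 83.57
Re(z) = -13.17/83.57 = -0.1576
Im(z) = -155.24/83.57 = -1.8576

Re(z) = -0.1576, Im(z) = -1.8576


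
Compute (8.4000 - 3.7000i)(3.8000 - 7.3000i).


Real = 8.4*3.8 - (-3.7)*(-7.3) = 31.92 - 27.01 = 4.91
Imag = 8.4*(-7.3) + 3.8*(-3.7) = -61.32 - (14.06) = -75.38

4.9100 - 75.3800i


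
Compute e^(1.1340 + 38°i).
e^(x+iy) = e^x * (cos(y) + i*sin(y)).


e^1.1340 = 3.1081
cos(38°) = 0.788
sin(38°) = 0.61566
Real = 3.1081*0.788 = 2.4492
Imag = 3.1081*0.61566 = 1.9135

2.4492 + 1.9135i


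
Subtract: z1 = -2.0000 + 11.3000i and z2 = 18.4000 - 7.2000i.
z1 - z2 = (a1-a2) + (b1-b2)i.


Real: -2 - 18.4 = -20.4
Imag: 11.3 + 7.2 = 18.5

-20.4000 + 18.5000i


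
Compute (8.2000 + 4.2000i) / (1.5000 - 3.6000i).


Conjugate of z2 = 1.5000 + 3.6000i
Numerator: (8.2000 + 4.2000i)(1.5000 + 3.6000i) = -2.8200 + 35.8200i
Denominator: 1.5^2 + (-3.6)^2 = 15.21
Result = (-2.8200 + 35.8200i)/15.21

-0.1854 + 2.3550i


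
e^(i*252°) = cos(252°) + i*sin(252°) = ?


cos(252°) = -0.3090
sin(252°) = -0.9511

e^(i*252°) = -0.3090 - 0.9511i


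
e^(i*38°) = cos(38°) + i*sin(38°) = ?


cos(38°) = 0.7880
sin(38°) = 0.6157

e^(i*38°) = 0.7880 + 0.6157i


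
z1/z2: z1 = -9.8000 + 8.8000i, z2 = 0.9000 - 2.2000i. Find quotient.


Conjugate of z2 = 0.9000 + 2.2000i
Numerator: (-9.8000 + 8.8000i)(0.9000 + 2.2000i) = -28.1800 - 13.6400i
Denominator: 0.9^2 + (-2.2)^2 = 5.65
Result = (-28.1800 - 13.6400i)/5.65

-4.9876 - 2.4142i


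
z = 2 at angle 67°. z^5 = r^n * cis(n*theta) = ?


r^5 = 2^5 = 32
n*theta = 5*67° = 335° = 335° (mod 360)
a = 32*cos(335°) = 29.0018
b = 32*sin(335°) = -13.5238

32 cis(335°) = 29.0018 - 13.5238i


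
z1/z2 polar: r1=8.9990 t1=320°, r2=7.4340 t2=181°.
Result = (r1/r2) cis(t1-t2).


r = 8.9990 / 7.4340 = 1.2105
theta = 320° - 181° = 139° = 139° (mod 360)

1.2105 cis(139°)


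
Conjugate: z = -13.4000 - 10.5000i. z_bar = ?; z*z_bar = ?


z_bar = -13.4000 + 10.5000i
z*z_bar = (-13.4)^2 + (-10.5)^2 = 179.56 + 110.25 = 289.81

z_bar = -13.4000 + 10.5000i, z*z_bar = 289.81


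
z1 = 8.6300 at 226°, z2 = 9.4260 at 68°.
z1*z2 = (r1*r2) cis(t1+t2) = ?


r = 8.6300 * 9.4260 = 81.3464
theta = 226° + 68° = 294° = 294° (mod 360)

81.3464 cis(294°)


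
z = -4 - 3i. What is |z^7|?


|z| = sqrt(16+9) = sqrt(25) = 5
|z^7| = |z|^7 = 5^7 = 78125

|z^7| = 78125


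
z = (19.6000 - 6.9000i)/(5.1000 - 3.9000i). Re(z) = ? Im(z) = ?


Multiply by conjugate: (19.6000 - 6.9000i)(5.1000 + 3.9000i) / (5.1^2 + (-3.9)^2)
Numerator real = 19.6*5.1 - (6.9)*(-3.9) = 126.87
Numerator imag = -6.9*5.1 - 19.6*(-3.9) = 41.25
Denominator = 41.22
Re(z) = 126.87/41.22 = 3.0779
Im(z) = 41.25/41.22 = 1.0007

Re(z) = 3.0779, Im(z) = 1.0007


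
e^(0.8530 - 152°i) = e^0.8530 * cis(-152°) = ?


e^0.8530 = 2.3467
cos(-152°) = -0.88295
sin(-152°) = -0.46947
Real = 2.3467*(-0.88295) = -2.0720
Imag = 2.3467*(-0.46947) = -1.1017

-2.0720 - 1.1017i


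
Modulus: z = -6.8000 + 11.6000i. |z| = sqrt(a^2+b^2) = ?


|z| = sqrt((-6.8)^2 + 11.6^2) = sqrt(46.24 + 134.56) = sqrt(180.8) = 13.4462

|z| = 13.4462


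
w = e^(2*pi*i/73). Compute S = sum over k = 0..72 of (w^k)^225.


The roots are w_k = w^k with w = e^(2*pi*i/73), and (w^k)^225 = (w^225)^k.
So S = 1 + u + u^2 + ... + u^(72) with u = w^225.
225 = 3*73 + 6, so 225 is not a multiple of 73: u = (w^73)^3 * w^6 = w^6 ≠ 1 (w is a primitive 73th root), while u^73 = (w^73)^225 = 1.
Geometric series: S = (1 - u^73)/(1 - u) = (1 - 1)/(1 - u) = 0

S = 0


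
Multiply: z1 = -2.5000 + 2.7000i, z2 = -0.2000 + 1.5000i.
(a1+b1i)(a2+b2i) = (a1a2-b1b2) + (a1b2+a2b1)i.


Real = -2.5*(-0.2) - 2.7*1.5 = 0.5 - 4.05 = -3.55
Imag = -2.5*1.5 - (0.2)*2.7 = -3.75 - (0.54) = -4.29

-3.5500 - 4.2900i


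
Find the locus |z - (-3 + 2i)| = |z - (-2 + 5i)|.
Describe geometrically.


Equal distances means the locus is the perpendicular bisector of z1 and z2.
Midpoint = ((-3+(-2))/2, (2+5)/2) = (-2.5000, 3.5000)

Perpendicular bisector through (-2.5000, 3.5000)


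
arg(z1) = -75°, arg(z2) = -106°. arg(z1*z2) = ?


arg(z1*z2) = -75° - 106° = -181°
Normalized to (-180°, 180°]: 179°

179°


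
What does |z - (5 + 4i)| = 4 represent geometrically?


|z - z0| = r is a circle with center z0 and radius r.
Center = (5, 4), radius = 4

Circle with center (5, 4) and radius 4


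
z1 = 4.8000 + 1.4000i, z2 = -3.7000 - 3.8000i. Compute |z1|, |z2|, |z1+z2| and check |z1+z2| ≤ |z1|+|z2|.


|z1| = sqrt(4.8^2 + 1.4^2) = sqrt(25) = 5.0000
|z2| = sqrt((-3.7)^2 + (-3.8)^2) = sqrt(28.13) = 5.3038
z1+z2 = 1.1000 - 2.4000i
|z1+z2| = sqrt(6.97) = 2.6401
|z1|+|z2| = 5.0000 + 5.3038 = 10.3038

|z1+z2| = 2.6401 ≤ |z1|+|z2| = 10.3038 (verified)


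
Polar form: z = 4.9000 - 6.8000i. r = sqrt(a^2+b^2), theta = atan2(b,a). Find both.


r = sqrt(24.01+46.24) = sqrt(70.25) = 8.3815
theta = atan2(-6.8, 4.9) = -54.2239 degrees

r = 8.3815, theta = -54.2239 degrees


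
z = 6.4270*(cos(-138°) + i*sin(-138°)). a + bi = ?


a = 6.4270*cos(-138°) = 6.4270*(-0.74314) = -4.7762
b = 6.4270*sin(-138°) = 6.4270*(-0.66913) = -4.3005

-4.7762 - 4.3005i


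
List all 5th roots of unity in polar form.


The 5th roots of unity are cis(360k/5°) for k=0..4
Angle step = 360/5 = 72°
Primitive root: cis(72°)
Primitive root = 0.3090 + 0.9511i

5 roots at angles: 0°, 72°, 144°, 216°, 288°


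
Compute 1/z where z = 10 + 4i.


|z|^2 = 100+16 = 116
1/z = (10 - 4i)/116

1/z = 0.0862 - 0.0345i


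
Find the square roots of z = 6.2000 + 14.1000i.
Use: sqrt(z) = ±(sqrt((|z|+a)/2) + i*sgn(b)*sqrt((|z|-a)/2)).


|z| = sqrt(38.44+198.81) = 15.4029
sqrt((|z|+a)/2) = sqrt((15.4029+6.2)/2) = sqrt(10.8015) = 3.2866
sqrt((|z|-a)/2) = sqrt((15.4029-6.2)/2) = sqrt(4.6015) = 2.1451

±(3.2866 + 2.1451i) i.e. 3.2866 + 2.1451i and -3.2866 - 2.1451i


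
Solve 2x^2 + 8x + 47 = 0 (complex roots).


disc = 8^2 - 4*2*47 = 64 - 376 = -312
sqrt(|disc|) = sqrt(312) = 17.6635
Real part = -8/(2*2) = -2.0000
Imag part = 17.6635/(2*2) = 4.4159

-2.0000 ± 4.4159i


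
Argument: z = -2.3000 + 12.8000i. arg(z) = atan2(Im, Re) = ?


Re = -2.3, Im = 12.8
arg = atan2(12.8, -2.3) = 100.1866 degrees

arg(z) = 100.1866 degrees


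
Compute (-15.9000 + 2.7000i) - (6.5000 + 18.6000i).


Real: -15.9 - 6.5 = -22.4
Imag: 2.7 - 18.6 = -15.9

-22.4000 - 15.9000i


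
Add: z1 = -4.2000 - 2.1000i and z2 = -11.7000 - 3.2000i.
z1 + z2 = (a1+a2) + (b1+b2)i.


Real: -4.2 - 11.7 = -15.9
Imag: -2.1 - 3.2 = -5.3

-15.9000 - 5.3000i


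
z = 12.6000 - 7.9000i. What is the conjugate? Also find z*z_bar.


z_bar = 12.6000 + 7.9000i
z*z_bar = 12.6^2 + (-7.9)^2 = 158.76 + 62.41 = 221.17

z_bar = 12.6000 + 7.9000i, z*z_bar = 221.17


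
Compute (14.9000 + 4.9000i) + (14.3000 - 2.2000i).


Real: 14.9 + 14.3 = 29.2
Imag: 4.9 - 2.2 = 2.7

29.2000 + 2.7000i


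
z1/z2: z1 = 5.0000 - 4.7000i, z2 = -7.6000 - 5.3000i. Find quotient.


Conjugate of z2 = -7.6000 + 5.3000i
Numerator: (5.0000 - 4.7000i)(-7.6000 + 5.3000i) = -13.0900 + 62.2200i
Denominator: (-7.6)^2 + (-5.3)^2 = 85.85
Result = (-13.0900 + 62.2200i)/85.85

-0.1525 + 0.7248i


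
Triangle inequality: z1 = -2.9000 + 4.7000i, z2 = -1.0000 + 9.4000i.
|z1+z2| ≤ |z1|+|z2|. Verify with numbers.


|z1| = sqrt((-2.9)^2 + 4.7^2) = sqrt(30.5) = 5.5227
|z2| = sqrt((-1)^2 + 9.4^2) = sqrt(89.36) = 9.4530
z1+z2 = -3.9000 + 14.1000i
|z1+z2| = sqrt(214.02) = 14.6294
|z1|+|z2| = 5.5227 + 9.4530 = 14.9757

|z1+z2| = 14.6294 ≤ |z1|+|z2| = 14.9757 (verified)


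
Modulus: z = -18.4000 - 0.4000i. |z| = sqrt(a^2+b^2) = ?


|z| = sqrt((-18.4)^2 + (-0.4)^2) = sqrt(338.56 + 0.16) = sqrt(338.72) = 18.4043

|z| = 18.4043


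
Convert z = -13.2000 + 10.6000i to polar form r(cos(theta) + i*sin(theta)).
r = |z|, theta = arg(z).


r = sqrt(174.24+112.36) = sqrt(286.6) = 16.9293
theta = atan2(10.6, -13.2) = 141.2345 degrees

r = 16.9293, theta = 141.2345 degrees


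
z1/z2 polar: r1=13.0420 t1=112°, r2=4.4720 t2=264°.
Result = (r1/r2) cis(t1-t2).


r = 13.0420 / 4.4720 = 2.9164
theta = 112° - 264° = -152° = 208° (mod 360)

2.9164 cis(208°)


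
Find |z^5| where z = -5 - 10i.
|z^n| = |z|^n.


|z| = sqrt(25+100) = sqrt(125) = 11.1803
|z^5| = |z|^5 = (sqrt(125))^5 = 125^2 * sqrt(125) = 15625*sqrt(125)

|z^5| = 15625*sqrt(125) ≈ 174692.8107


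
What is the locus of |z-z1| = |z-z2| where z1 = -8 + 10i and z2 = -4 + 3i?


Equal distances means the locus is the perpendicular bisector of z1 and z2.
Midpoint = ((-8+(-4))/2, (10+3)/2) = (-6.0000, 6.5000)

Perpendicular bisector through (-6.0000, 6.5000)


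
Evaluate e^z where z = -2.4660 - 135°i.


e^-2.4660 = 0.084924
cos(-135°) = -0.70711
sin(-135°) = -0.70711
Real = 0.084924*(-0.70711) = -0.0601
Imag = 0.084924*(-0.70711) = -0.0601

-0.0601 - 0.0601i


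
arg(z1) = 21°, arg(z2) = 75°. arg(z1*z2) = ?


arg(z1*z2) = 21° + 75° = 96°
Normalized to (-180°, 180°]: 96°

96°


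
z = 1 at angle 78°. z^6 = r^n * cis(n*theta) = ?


r^6 = 1^6 = 1
n*theta = 6*78° = 468° = 108° (mod 360)
a = 1*cos(108°) = -0.3090
b = 1*sin(108°) = 0.9511

1 cis(108°) = -0.3090 + 0.9511i


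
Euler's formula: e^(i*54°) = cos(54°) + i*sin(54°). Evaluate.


cos(54°) = 0.5878
sin(54°) = 0.8090

e^(i*54°) = 0.5878 + 0.8090i


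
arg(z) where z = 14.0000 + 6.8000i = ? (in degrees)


Re = 14, Im = 6.8
arg = atan2(6.8, 14) = 25.9065 degrees

arg(z) = 25.9065 degrees


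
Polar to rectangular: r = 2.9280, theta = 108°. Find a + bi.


a = 2.9280*cos(108°) = 2.9280*(-0.309) = -0.9048
b = 2.9280*sin(108°) = 2.9280*0.95106 = 2.7847

-0.9048 + 2.7847i


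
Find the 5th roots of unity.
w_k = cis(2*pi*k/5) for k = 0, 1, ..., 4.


The 5th roots of unity are cis(360k/5°) for k=0..4
Angle step = 360/5 = 72°
Primitive root: cis(72°)
Primitive root = 0.3090 + 0.9511i

5 roots at angles: 0°, 72°, 144°, 216°, 288°


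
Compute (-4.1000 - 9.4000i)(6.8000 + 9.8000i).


Real = -4.1*6.8 - (-9.4)*9.8 = -27.88 - (-92.12) = 64.24
Imag = -4.1*9.8 + 6.8*(-9.4) = -40.18 - (63.92) = -104.1

64.2400 - 104.1000i


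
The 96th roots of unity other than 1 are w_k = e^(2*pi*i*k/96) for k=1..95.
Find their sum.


With w = e^(2*pi*i/96), all 96 of the 96th roots of unity w^0 = 1, w, ..., w^(95) sum to 0: 1 + w + ... + w^(95) = (1 - w^96)/(1 - w) = 0 since w^96 = 1, w ≠ 1.
Removing the root 1: w + w^2 + ... + w^(95) = 0 - 1 = -1

Sum = -1


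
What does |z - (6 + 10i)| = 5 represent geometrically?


|z - z0| = r is a circle with center z0 and radius r.
Center = (6, 10), radius = 5

Circle with center (6, 10) and radius 5


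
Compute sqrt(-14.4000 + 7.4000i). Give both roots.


|z| = sqrt(207.36+54.76) = 16.1901
sqrt((|z|+a)/2) = sqrt((16.1901+(-14.4))/2) = sqrt(0.8951) = 0.9461
sqrt((|z|-a)/2) = sqrt((16.1901-(-14.4))/2) = sqrt(15.2951) = 3.9109

±(0.9461 + 3.9109i) i.e. 0.9461 + 3.9109i and -0.9461 - 3.9109i


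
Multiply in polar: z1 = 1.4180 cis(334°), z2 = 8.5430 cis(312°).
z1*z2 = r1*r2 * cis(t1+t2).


r = 1.4180 * 8.5430 = 12.1140
theta = 334° + 312° = 646° = 286° (mod 360)

12.1140 cis(286°)


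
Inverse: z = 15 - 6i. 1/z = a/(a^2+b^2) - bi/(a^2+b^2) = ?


|z|^2 = 225+36 = 261
1/z = (15 + 6i)/261

1/z = 0.0575 + 0.0230i


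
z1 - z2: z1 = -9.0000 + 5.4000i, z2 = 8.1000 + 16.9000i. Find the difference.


Real: -9 - 8.1 = -17.1
Imag: 5.4 - 16.9 = -11.5

-17.1000 - 11.5000i


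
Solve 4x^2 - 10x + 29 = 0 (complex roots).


disc = (-10)^2 - 4*4*29 = 100 - 464 = -364
sqrt(|disc|) = sqrt(364) = 19.0788
Real part = 10/(2*4) = 1.2500
Imag part = 19.0788/(2*4) = 2.3848

1.2500 ± 2.3848i


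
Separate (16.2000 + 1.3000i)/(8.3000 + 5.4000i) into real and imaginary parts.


Multiply by conjugate: (16.2000 + 1.3000i)(8.3000 - 5.4000i) / (8.3^2 + 5.4^2)
Numerator real = 16.2*8.3 + 1.3*5.4 = 141.48
Numerator imag = 1.3*8.3 - 16.2*5.4 = -76.69
Denominator = 98.05
Re(z) = 141.48/98.05 = 1.4429
Im(z) = -76.69/98.05 = -0.7822

Re(z) = 1.4429, Im(z) = -0.7822


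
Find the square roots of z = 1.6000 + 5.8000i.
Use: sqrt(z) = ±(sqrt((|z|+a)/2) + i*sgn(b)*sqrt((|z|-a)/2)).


|z| = sqrt(2.56+33.64) = 6.0166
sqrt((|z|+a)/2) = sqrt((6.0166+1.6)/2) = sqrt(3.8083) = 1.9515
sqrt((|z|-a)/2) = sqrt((6.0166-1.6)/2) = sqrt(2.2083) = 1.4860

±(1.9515 + 1.4860i) i.e. 1.9515 + 1.4860i and -1.9515 - 1.4860i


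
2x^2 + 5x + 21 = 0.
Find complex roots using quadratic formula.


disc = 5^2 - 4*2*21 = 25 - 168 = -143
sqrt(|disc|) = sqrt(143) = 11.9583
Real part = -5/(2*2) = -1.2500
Imag part = 11.9583/(2*2) = 2.9896

-1.2500 ± 2.9896i


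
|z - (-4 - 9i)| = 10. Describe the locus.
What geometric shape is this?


|z - z0| = r is a circle with center z0 and radius r.
Center = (-4, -9), radius = 10

Circle with center (-4, -9) and radius 10


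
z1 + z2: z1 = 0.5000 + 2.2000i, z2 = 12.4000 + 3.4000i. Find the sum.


Real: 0.5 + 12.4 = 12.9
Imag: 2.2 + 3.4 = 5.6

12.9000 + 5.6000i


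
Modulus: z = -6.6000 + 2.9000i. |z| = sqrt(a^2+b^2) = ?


|z| = sqrt((-6.6)^2 + 2.9^2) = sqrt(43.56 + 8.41) = sqrt(51.97) = 7.2090

|z| = 7.2090


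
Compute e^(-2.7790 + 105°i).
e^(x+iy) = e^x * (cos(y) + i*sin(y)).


e^-2.7790 = 0.0621
cos(105°) = -0.2588
sin(105°) = 0.9659
Real = 0.0621*(-0.2588) = -0.0161
Imag = 0.0621*0.9659 = 0.0600

-0.0161 + 0.0600i


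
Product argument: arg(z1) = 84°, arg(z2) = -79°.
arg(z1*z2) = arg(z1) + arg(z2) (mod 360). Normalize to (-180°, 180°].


arg(z1*z2) = 84° - 79° = 5°
Normalized to (-180°, 180°]: 5°

5°


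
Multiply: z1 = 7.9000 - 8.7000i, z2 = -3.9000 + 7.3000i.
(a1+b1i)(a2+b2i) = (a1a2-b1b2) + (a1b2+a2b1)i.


Real = 7.9*(-3.9) - (-8.7)*7.3 = -30.81 - (-63.51) = 32.7
Imag = 7.9*7.3 - (3.9)*(-8.7) = 57.67 + 33.93 = 91.6

32.7000 + 91.6000i


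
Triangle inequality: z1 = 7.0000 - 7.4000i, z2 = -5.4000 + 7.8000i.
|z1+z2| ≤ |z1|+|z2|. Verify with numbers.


|z1| = sqrt(7^2 + (-7.4)^2) = sqrt(103.76) = 10.1863
|z2| = sqrt((-5.4)^2 + 7.8^2) = sqrt(90) = 9.4868
z1+z2 = 1.6000 + 0.4000i
|z1+z2| = sqrt(2.72) = 1.6492
|z1|+|z2| = 10.1863 + 9.4868 = 19.6731

|z1+z2| = 1.6492 ≤ |z1|+|z2| = 19.6731 (verified)


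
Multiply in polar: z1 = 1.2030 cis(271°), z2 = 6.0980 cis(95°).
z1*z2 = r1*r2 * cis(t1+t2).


r = 1.2030 * 6.0980 = 7.3359
theta = 271° + 95° = 366° = 6° (mod 360)

7.3359 cis(6°)


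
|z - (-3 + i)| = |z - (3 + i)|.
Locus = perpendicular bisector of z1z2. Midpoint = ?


Equal distances means the locus is the perpendicular bisector of z1 and z2.
Midpoint = ((-3+3)/2, (1+1)/2) = (0, 1.0000)

Perpendicular bisector through (0, 1.0000)


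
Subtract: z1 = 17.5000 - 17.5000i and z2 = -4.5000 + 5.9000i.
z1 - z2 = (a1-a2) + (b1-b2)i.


Real: 17.5 + 4.5 = 22
Imag: -17.5 - 5.9 = -23.4

22.0000 - 23.4000i


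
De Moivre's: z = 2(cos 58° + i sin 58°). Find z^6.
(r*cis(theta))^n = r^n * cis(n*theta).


r^6 = 2^6 = 64
n*theta = 6*58° = 348° = 348° (mod 360)
a = 64*cos(348°) = 62.6014
b = 64*sin(348°) = -13.3063

64 cis(348°) = 62.6014 - 13.3063i


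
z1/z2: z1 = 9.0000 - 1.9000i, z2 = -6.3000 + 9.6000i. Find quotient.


Conjugate of z2 = -6.3000 - 9.6000i
Numerator: (9.0000 - 1.9000i)(-6.3000 - 9.6000i) = -74.9400 - 74.4300i
Denominator: (-6.3)^2 + 9.6^2 = 131.85
Result = (-74.9400 - 74.4300i)/131.85

-0.5684 - 0.5645i


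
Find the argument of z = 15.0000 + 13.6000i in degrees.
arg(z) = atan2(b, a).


Re = 15, Im = 13.6
arg = atan2(13.6, 15) = 42.1975 degrees

arg(z) = 42.1975 degrees


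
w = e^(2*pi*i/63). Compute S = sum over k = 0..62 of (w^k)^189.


The roots are w_k = w^k with w = e^(2*pi*i/63), and (w^k)^189 = (w^189)^k.
So S = 1 + u + u^2 + ... + u^(62) with u = w^189.
189 = 3*63 + 0, so 189 is a multiple of 63 and u = (w^63)^3 = 1.
Every one of the 63 terms equals 1: S = 63

S = 63


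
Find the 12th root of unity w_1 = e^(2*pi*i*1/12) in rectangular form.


Angle = 360*1/12 = 30°
a = cos(30°) = 0.8660
b = sin(30°) = 0.5000

0.8660 + 0.5000i


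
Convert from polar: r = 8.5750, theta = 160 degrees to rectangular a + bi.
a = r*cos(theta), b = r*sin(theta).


a = 8.5750*cos(160°) = 8.5750*(-0.9397) = -8.0579
b = 8.5750*sin(160°) = 8.5750*0.34202 = 2.9328

-8.0579 + 2.9328i


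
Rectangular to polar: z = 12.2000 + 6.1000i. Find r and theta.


r = sqrt(148.84+37.21) = sqrt(186.05) = 13.6400
theta = atan2(6.1, 12.2) = 26.5651 degrees

r = 13.6400, theta = 26.5651 degrees


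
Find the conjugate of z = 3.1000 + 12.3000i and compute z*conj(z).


z_bar = 3.1000 - 12.3000i
z*z_bar = 3.1^2 + 12.3^2 = 9.61 + 151.29 = 160.9

z_bar = 3.1000 - 12.3000i, z*z_bar = 160.9


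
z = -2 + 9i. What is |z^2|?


|z| = sqrt(4+81) = sqrt(85) = 9.2195
|z^2| = |z|^2 = (sqrt(85))^2 = 85

|z^2| = 85


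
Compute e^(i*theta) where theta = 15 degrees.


cos(15°) = 0.9659
sin(15°) = 0.2588

e^(i*15°) = 0.9659 + 0.2588i


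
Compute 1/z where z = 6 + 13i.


|z|^2 = 36+169 = 205
1/z = (6 - 13i)/205

1/z = 0.0293 - 0.0634i


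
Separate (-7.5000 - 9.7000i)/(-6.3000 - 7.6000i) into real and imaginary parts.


Multiply by conjugate: (-7.5000 - 9.7000i)(-6.3000 + 7.6000i) / ((-6.3)^2 + (-7.6)^2)
Numerator real = -7.5*(-6.3) - (9.7)*(-7.6) = 120.97
Numerator imag = -9.7*(-6.3) - (-7.5)*(-7.6) = 4.11
Denominator = 97.45
Re(z) = 120.97/97.45 = 1.2414
Im(z) = 4.11/97.45 = 0.0422

Re(z) = 1.2414, Im(z) = 0.0422


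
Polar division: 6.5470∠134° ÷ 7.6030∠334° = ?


r = 6.5470 / 7.6030 = 0.8611
theta = 134° - 334° = -200° = 160° (mod 360)

0.8611 cis(160°)


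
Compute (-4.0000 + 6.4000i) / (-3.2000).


Conjugate of z2 = -3.2000
Numerator: (-4.0000 + 6.4000i)(-3.2000) = 12.8000 - 20.4800i
Denominator: (-3.2)^2 + 0^2 = 10.24
Result = (12.8000 - 20.4800i)/10.24

1.2500 - 2.0000i


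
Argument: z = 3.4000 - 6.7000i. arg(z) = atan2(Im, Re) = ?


Re = 3.4, Im = -6.7
arg = atan2(-6.7, 3.4) = -63.0939 degrees

arg(z) = -63.0939 degrees


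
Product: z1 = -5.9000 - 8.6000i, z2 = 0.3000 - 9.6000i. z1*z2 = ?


Real = -5.9*0.3 - (-8.6)*(-9.6) = -1.77 - 82.56 = -84.33
Imag = -5.9*(-9.6) + 0.3*(-8.6) = 56.64 - (2.58) = 54.06

-84.3300 + 54.0600i


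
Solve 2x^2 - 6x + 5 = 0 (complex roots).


disc = (-6)^2 - 4*2*5 = 36 - 40 = -4
sqrt(|disc|) = sqrt(4) = 2.0000
Real part = 6/(2*2) = 1.5000
Imag part = 2.0000/(2*2) = 0.5000

1.5000 ± 0.5000i


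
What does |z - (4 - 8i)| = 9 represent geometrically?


|z - z0| = r is a circle with center z0 and radius r.
Center = (4, -8), radius = 9

Circle with center (4, -8) and radius 9


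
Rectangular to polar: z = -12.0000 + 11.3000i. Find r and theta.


r = sqrt(144+127.69) = sqrt(271.69) = 16.4830
theta = atan2(11.3, -12) = 136.7208 degrees

r = 16.4830, theta = 136.7208 degrees


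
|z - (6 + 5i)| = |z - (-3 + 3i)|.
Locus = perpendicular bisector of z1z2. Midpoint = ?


Equal distances means the locus is the perpendicular bisector of z1 and z2.
Midpoint = ((6+(-3))/2, (5+3)/2) = (1.5000, 4.0000)

Perpendicular bisector through (1.5000, 4.0000)


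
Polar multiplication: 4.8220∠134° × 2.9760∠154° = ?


r = 4.8220 * 2.9760 = 14.3503
theta = 134° + 154° = 288° = 288° (mod 360)

14.3503 cis(288°)


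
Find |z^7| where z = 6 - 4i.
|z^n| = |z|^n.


|z| = sqrt(36+16) = sqrt(52) = 7.2111
|z^7| = |z|^7 = (sqrt(52))^7 = 52^3 * sqrt(52) = 140608*sqrt(52)

|z^7| = 140608*sqrt(52) ≈ 1013938.7075


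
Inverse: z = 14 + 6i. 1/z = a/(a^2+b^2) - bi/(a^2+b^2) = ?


|z|^2 = 196+36 = 232
1/z = (14 - 6i)/232

1/z = 0.0603 - 0.0259i


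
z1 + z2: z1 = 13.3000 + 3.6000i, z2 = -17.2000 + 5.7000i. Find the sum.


Real: 13.3 - 17.2 = -3.9
Imag: 3.6 + 5.7 = 9.3

-3.9000 + 9.3000i


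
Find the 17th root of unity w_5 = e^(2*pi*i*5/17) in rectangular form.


Angle = 360*5/17 = 105.8824°
a = cos(105.8824°) = -0.2737
b = sin(105.8824°) = 0.9618

-0.2737 + 0.9618i


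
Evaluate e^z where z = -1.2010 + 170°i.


e^-1.2010 = 0.3009
cos(170°) = -0.9848
sin(170°) = 0.1736
Real = 0.3009*(-0.9848) = -0.2963
Imag = 0.3009*0.1736 = 0.0522

-0.2963 + 0.0522i


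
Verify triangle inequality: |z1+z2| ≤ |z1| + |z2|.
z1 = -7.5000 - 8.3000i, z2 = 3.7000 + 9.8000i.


|z1| = sqrt((-7.5)^2 + (-8.3)^2) = sqrt(125.14) = 11.1866
|z2| = sqrt(3.7^2 + 9.8^2) = sqrt(109.73) = 10.4752
z1+z2 = -3.8000 + 1.5000i
|z1+z2| = sqrt(16.69) = 4.0853
|z1|+|z2| = 11.1866 + 10.4752 = 21.6618

|z1+z2| = 4.0853 ≤ |z1|+|z2| = 21.6618 (verified)


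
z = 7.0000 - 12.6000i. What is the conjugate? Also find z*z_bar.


z_bar = 7.0000 + 12.6000i
z*z_bar = 7^2 + (-12.6)^2 = 49 + 158.76 = 207.76

z_bar = 7.0000 + 12.6000i, z*z_bar = 207.76


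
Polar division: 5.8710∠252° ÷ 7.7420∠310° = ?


r = 5.8710 / 7.7420 = 0.7583
theta = 252° - 310° = -58° = 302° (mod 360)

0.7583 cis(302°)


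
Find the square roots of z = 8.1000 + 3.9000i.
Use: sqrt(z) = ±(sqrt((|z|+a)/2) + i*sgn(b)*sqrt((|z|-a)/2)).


|z| = sqrt(65.61+15.21) = 8.9900
sqrt((|z|+a)/2) = sqrt((8.9900+8.1)/2) = sqrt(8.5450) = 2.9232
sqrt((|z|-a)/2) = sqrt((8.9900-8.1)/2) = sqrt(0.4450) = 0.6671

±(2.9232 + 0.6671i) i.e. 2.9232 + 0.6671i and -2.9232 - 0.6671i


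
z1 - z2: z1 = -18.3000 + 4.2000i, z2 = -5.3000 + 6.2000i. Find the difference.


Real: -18.3 + 5.3 = -13
Imag: 4.2 - 6.2 = -2

-13.0000 - 2.0000i


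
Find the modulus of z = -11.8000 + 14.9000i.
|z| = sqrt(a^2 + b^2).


|z| = sqrt((-11.8)^2 + 14.9^2) = sqrt(139.24 + 222.01) = sqrt(361.25) = 19.0066

|z| = 19.0066


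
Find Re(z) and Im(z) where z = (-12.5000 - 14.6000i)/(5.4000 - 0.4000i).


Multiply by conjugate: (-12.5000 - 14.6000i)(5.4000 + 0.4000i) / (5.4^2 + (-0.4)^2)
Numerator real = -12.5*5.4 - (14.6)*(-0.4) = -61.66
Numerator imag = -14.6*5.4 - (-12.5)*(-0.4) = -83.84
Denominator = 29.32
Re(z) = -61.66/29.32 = -2.1030
Im(z) = -83.84/29.32 = -2.8595

Re(z) = -2.1030, Im(z) = -2.8595


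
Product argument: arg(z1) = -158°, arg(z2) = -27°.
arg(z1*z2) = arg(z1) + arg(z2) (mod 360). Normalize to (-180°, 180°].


arg(z1*z2) = -158° - 27° = -185°
Normalized to (-180°, 180°]: 175°

175°


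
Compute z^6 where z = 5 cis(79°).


r^6 = 5^6 = 15625
n*theta = 6*79° = 474° = 114° (mod 360)
a = 15625*cos(114°) = -6355.2600
b = 15625*sin(114°) = 14274.1478

15625 cis(114°) = -6355.2600 + 14274.1478i


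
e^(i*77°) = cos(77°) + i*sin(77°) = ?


cos(77°) = 0.2250
sin(77°) = 0.9744

e^(i*77°) = 0.2250 + 0.9744i


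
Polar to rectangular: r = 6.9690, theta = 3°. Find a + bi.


a = 6.9690*cos(3°) = 6.9690*0.9986295 = 6.9594
b = 6.9690*sin(3°) = 6.9690*0.052336 = 0.3647

6.9594 + 0.3647i


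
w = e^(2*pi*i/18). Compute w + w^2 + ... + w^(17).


With w = e^(2*pi*i/18), all 18 of the 18th roots of unity w^0 = 1, w, ..., w^(17) sum to 0: 1 + w + ... + w^(17) = (1 - w^18)/(1 - w) = 0 since w^18 = 1, w ≠ 1.
Removing the root 1: w + w^2 + ... + w^(17) = 0 - 1 = -1

Sum = -1


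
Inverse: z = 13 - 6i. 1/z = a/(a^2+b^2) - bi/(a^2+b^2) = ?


|z|^2 = 169+36 = 205
1/z = (13 + 6i)/205

1/z = 0.0634 + 0.0293i


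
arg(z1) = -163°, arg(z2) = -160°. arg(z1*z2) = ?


arg(z1*z2) = -163° - 160° = -323°
Normalized to (-180°, 180°]: 37°

37°


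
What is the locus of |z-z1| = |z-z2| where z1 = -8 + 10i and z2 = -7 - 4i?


Equal distances means the locus is the perpendicular bisector of z1 and z2.
Midpoint = ((-8+(-7))/2, (10+(-4))/2) = (-7.5000, 3.0000)

Perpendicular bisector through (-7.5000, 3.0000)


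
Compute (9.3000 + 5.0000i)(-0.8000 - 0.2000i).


Real = 9.3*(-0.8) - 5*(-0.2) = -7.44 - (-1) = -6.44
Imag = 9.3*(-0.2) - (0.8)*5 = -1.86 - (4) = -5.86

-6.4400 - 5.8600i


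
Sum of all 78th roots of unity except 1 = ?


With w = e^(2*pi*i/78), all 78 of the 78th roots of unity w^0 = 1, w, ..., w^(77) sum to 0: 1 + w + ... + w^(77) = (1 - w^78)/(1 - w) = 0 since w^78 = 1, w ≠ 1.
Removing the root 1: w + w^2 + ... + w^(77) = 0 - 1 = -1

Sum = -1


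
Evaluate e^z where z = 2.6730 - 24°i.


e^2.6730 = 14.4834
cos(-24°) = 0.913545
sin(-24°) = -0.406737
Real = 14.4834*0.913545 = 13.2312
Imag = 14.4834*(-0.406737) = -5.8909

13.2312 - 5.8909i


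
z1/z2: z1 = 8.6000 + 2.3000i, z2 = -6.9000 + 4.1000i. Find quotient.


Conjugate of z2 = -6.9000 - 4.1000i
Numerator: (8.6000 + 2.3000i)(-6.9000 - 4.1000i) = -49.9100 - 51.1300i
Denominator: (-6.9)^2 + 4.1^2 = 64.42
Result = (-49.9100 - 51.1300i)/64.42

-0.7748 - 0.7937i


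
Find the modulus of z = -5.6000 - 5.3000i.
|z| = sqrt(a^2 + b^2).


|z| = sqrt((-5.6)^2 + (-5.3)^2) = sqrt(31.36 + 28.09) = sqrt(59.45) = 7.7104

|z| = 7.7104


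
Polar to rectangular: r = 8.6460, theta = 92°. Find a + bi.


a = 8.6460*cos(92°) = 8.6460*(-0.0349) = -0.3017
b = 8.6460*sin(92°) = 8.6460*0.99939 = 8.6407

-0.3017 + 8.6407i


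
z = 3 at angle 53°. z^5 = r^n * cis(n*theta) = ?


r^5 = 3^5 = 243
n*theta = 5*53° = 265° = 265° (mod 360)
a = 243*cos(265°) = -21.1788
b = 243*sin(265°) = -242.0753

243 cis(265°) = -21.1788 - 242.0753i


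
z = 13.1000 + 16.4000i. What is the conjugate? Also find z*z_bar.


z_bar = 13.1000 - 16.4000i
z*z_bar = 13.1^2 + 16.4^2 = 171.61 + 268.96 = 440.57

z_bar = 13.1000 - 16.4000i, z*z_bar = 440.57


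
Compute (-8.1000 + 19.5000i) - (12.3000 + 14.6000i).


Real: -8.1 - 12.3 = -20.4
Imag: 19.5 - 14.6 = 4.9

-20.4000 + 4.9000i


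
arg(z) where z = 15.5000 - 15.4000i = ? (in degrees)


Re = 15.5, Im = -15.4
arg = atan2(-15.4, 15.5) = -44.8146 degrees

arg(z) = -44.8146 degrees


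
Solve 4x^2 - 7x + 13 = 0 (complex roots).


disc = (-7)^2 - 4*4*13 = 49 - 208 = -159
sqrt(|disc|) = sqrt(159) = 12.6095
Real part = 7/(2*4) = 0.8750
Imag part = 12.6095/(2*4) = 1.5762

0.8750 ± 1.5762i


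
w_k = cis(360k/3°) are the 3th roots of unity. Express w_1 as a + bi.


Angle = 360*1/3 = 120°
a = cos(120°) = -0.5000
b = sin(120°) = 0.8660

-0.5000 + 0.8660i


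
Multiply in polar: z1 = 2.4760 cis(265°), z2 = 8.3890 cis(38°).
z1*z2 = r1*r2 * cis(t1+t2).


r = 2.4760 * 8.3890 = 20.7712
theta = 265° + 38° = 303° = 303° (mod 360)

20.7712 cis(303°)


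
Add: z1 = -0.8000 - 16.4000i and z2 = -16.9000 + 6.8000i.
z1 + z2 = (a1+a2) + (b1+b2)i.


Real: -0.8 - 16.9 = -17.7
Imag: -16.4 + 6.8 = -9.6

-17.7000 - 9.6000i


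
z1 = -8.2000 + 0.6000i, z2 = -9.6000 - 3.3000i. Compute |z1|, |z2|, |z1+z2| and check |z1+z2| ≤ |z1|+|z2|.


|z1| = sqrt((-8.2)^2 + 0.6^2) = sqrt(67.6) = 8.2219
|z2| = sqrt((-9.6)^2 + (-3.3)^2) = sqrt(103.05) = 10.1514
z1+z2 = -17.8000 - 2.7000i
|z1+z2| = sqrt(324.13) = 18.0036
|z1|+|z2| = 8.2219 + 10.1514 = 18.3733

|z1+z2| = 18.0036 ≤ |z1|+|z2| = 18.3733 (verified)


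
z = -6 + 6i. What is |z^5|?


|z| = sqrt(36+36) = sqrt(72) = 8.4853
|z^5| = |z|^5 = (sqrt(72))^5 = 72^2 * sqrt(72) = 5184*sqrt(72)

|z^5| = 5184*sqrt(72) ≈ 43987.6986


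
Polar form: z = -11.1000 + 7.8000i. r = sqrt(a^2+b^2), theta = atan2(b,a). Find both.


r = sqrt(123.21+60.84) = sqrt(184.05) = 13.5665
theta = atan2(7.8, -11.1) = 144.9042 degrees

r = 13.5665, theta = 144.9042 degrees


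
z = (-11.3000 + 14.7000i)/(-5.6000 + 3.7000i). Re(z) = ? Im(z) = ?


Multiply by conjugate: (-11.3000 + 14.7000i)(-5.6000 - 3.7000i) / ((-5.6)^2 + 3.7^2)
Numerator real = -11.3*(-5.6) + 14.7*3.7 = 117.67
Numerator imag = 14.7*(-5.6) - (-11.3)*3.7 = -40.51
Denominator = 45.05
Re(z) = 117.67/45.05 = 2.6120
Im(z) = -40.51/45.05 = -0.8992

Re(z) = 2.6120, Im(z) = -0.8992


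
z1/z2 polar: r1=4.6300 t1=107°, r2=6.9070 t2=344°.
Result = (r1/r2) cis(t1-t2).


r = 4.6300 / 6.9070 = 0.6703
theta = 107° - 344° = -237° = 123° (mod 360)

0.6703 cis(123°)


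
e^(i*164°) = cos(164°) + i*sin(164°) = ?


cos(164°) = -0.9613
sin(164°) = 0.2756

e^(i*164°) = -0.9613 + 0.2756i


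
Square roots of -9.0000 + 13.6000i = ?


|z| = sqrt(81+184.96) = 16.3083
sqrt((|z|+a)/2) = sqrt((16.3083+(-9))/2) = sqrt(3.6541) = 1.9116
sqrt((|z|-a)/2) = sqrt((16.3083-(-9))/2) = sqrt(12.6541) = 3.5573

±(1.9116 + 3.5573i) i.e. 1.9116 + 3.5573i and -1.9116 - 3.5573i


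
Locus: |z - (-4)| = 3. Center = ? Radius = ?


|z - z0| = r is a circle with center z0 and radius r.
Center = (-4, 0), radius = 3

Circle with center (-4, 0) and radius 3


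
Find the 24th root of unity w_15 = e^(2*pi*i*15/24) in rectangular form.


Angle = 360*15/24 = 225°
a = cos(225°) = -0.7071
b = sin(225°) = -0.7071

-0.7071 - 0.7071i


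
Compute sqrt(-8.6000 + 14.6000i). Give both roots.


|z| = sqrt(73.96+213.16) = 16.9446
sqrt((|z|+a)/2) = sqrt((16.9446+(-8.6))/2) = sqrt(4.1723) = 2.0426
sqrt((|z|-a)/2) = sqrt((16.9446-(-8.6))/2) = sqrt(12.7723) = 3.5738

±(2.0426 + 3.5738i) i.e. 2.0426 + 3.5738i and -2.0426 - 3.5738i


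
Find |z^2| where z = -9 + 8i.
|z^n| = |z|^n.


|z| = sqrt(81+64) = sqrt(145) = 12.0416
|z^2| = |z|^2 = (sqrt(145))^2 = 145

|z^2| = 145


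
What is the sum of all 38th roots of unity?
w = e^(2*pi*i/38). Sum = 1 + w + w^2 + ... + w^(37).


The sum of all 38th roots of unity is 0.
Geometric series: (1 - w^38)/(1 - w) = (1-1)/(1-w) = 0 since w^38 = 1, w ≠ 1.
Alternatively: coefficient of z^37 in z^38 - 1 is 0.

0


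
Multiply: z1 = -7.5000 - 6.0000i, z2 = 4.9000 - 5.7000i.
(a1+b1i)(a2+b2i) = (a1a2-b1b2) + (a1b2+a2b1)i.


Real = -7.5*4.9 - (-6)*(-5.7) = -36.75 - 34.2 = -70.95
Imag = -7.5*(-5.7) + 4.9*(-6) = 42.75 - (29.4) = 13.35

-70.9500 + 13.3500i


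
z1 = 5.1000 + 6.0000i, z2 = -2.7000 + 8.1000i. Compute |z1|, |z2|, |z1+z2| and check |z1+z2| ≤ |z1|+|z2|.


|z1| = sqrt(5.1^2 + 6^2) = sqrt(62.01) = 7.8746
|z2| = sqrt((-2.7)^2 + 8.1^2) = sqrt(72.9) = 8.5381
z1+z2 = 2.4000 + 14.1000i
|z1+z2| = sqrt(204.57) = 14.3028
|z1|+|z2| = 7.8746 + 8.5381 = 16.4127

|z1+z2| = 14.3028 ≤ |z1|+|z2| = 16.4127 (verified)


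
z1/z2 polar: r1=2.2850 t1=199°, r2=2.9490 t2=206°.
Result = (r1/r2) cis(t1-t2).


r = 2.2850 / 2.9490 = 0.7748
theta = 199° - 206° = -7° = 353° (mod 360)

0.7748 cis(353°)


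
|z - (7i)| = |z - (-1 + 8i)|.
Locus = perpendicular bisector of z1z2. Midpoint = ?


Equal distances means the locus is the perpendicular bisector of z1 and z2.
Midpoint = ((0+(-1))/2, (7+8)/2) = (-0.5000, 7.5000)

Perpendicular bisector through (-0.5000, 7.5000)


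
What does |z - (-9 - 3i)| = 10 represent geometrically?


|z - z0| = r is a circle with center z0 and radius r.
Center = (-9, -3), radius = 10

Circle with center (-9, -3) and radius 10


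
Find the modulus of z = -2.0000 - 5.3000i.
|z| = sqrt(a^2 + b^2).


|z| = sqrt((-2)^2 + (-5.3)^2) = sqrt(4 + 28.09) = sqrt(32.09) = 5.6648

|z| = 5.6648


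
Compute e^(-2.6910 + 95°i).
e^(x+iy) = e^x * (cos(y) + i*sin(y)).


e^-2.6910 = 0.06781
cos(95°) = -0.0872
sin(95°) = 0.9962
Real = 0.06781*(-0.0872) = -0.0059
Imag = 0.06781*0.9962 = 0.0676

-0.0059 + 0.0676i


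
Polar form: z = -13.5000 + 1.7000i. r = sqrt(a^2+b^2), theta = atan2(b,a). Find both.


r = sqrt(182.25+2.89) = sqrt(185.14) = 13.6066
theta = atan2(1.7, -13.5) = 172.8228 degrees

r = 13.6066, theta = 172.8228 degrees


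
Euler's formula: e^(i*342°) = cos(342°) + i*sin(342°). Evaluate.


cos(342°) = 0.9511
sin(342°) = -0.3090

e^(i*342°) = 0.9511 - 0.3090i


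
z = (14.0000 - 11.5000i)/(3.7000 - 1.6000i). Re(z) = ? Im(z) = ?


Multiply by conjugate: (14.0000 - 11.5000i)(3.7000 + 1.6000i) / (3.7^2 + (-1.6)^2)
Numerator real = 14*3.7 - (11.5)*(-1.6) = 70.2
Numerator imag = -11.5*3.7 - 14*(-1.6) = -20.15
Denominator = 16.25
Re(z) = 70.2/16.25 = 4.3200
Im(z) = -20.15/16.25 = -1.2400

Re(z) = 4.3200, Im(z) = -1.2400


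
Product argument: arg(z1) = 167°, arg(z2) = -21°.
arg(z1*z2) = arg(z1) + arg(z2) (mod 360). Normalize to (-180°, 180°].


arg(z1*z2) = 167° - 21° = 146°
Normalized to (-180°, 180°]: 146°

146°


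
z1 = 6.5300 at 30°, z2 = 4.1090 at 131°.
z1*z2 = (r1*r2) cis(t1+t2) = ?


r = 6.5300 * 4.1090 = 26.8318
theta = 30° + 131° = 161° = 161° (mod 360)

26.8318 cis(161°)


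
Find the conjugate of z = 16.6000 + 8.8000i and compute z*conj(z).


z_bar = 16.6000 - 8.8000i
z*z_bar = 16.6^2 + 8.8^2 = 275.56 + 77.44 = 353

z_bar = 16.6000 - 8.8000i, z*z_bar = 353


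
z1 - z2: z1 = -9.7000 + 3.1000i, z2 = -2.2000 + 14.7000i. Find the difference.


Real: -9.7 + 2.2 = -7.5
Imag: 3.1 - 14.7 = -11.6

-7.5000 - 11.6000i


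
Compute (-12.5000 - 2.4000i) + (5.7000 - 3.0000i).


Real: -12.5 + 5.7 = -6.8
Imag: -2.4 - 3 = -5.4

-6.8000 - 5.4000i


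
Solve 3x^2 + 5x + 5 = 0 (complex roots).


disc = 5^2 - 4*3*5 = 25 - 60 = -35
sqrt(|disc|) = sqrt(35) = 5.9161
Real part = -5/(2*3) = -0.8333
Imag part = 5.9161/(2*3) = 0.9860

-0.8333 ± 0.9860i


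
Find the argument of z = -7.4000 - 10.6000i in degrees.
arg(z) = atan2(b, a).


Re = -7.4, Im = -10.6
arg = atan2(-10.6, -7.4) = -124.9194 degrees

arg(z) = -124.9194 degrees


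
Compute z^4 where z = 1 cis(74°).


r^4 = 1^4 = 1
n*theta = 4*74° = 296° = 296° (mod 360)
a = 1*cos(296°) = 0.4384
b = 1*sin(296°) = -0.8988

1 cis(296°) = 0.4384 - 0.8988i


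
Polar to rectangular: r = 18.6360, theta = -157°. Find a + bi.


a = 18.6360*cos(-157°) = 18.6360*(-0.920505) = -17.1545
b = 18.6360*sin(-157°) = 18.6360*(-0.390731) = -7.2817

-17.1545 - 7.2817i


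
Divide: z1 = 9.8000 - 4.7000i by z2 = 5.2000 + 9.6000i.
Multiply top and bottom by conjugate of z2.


Conjugate of z2 = 5.2000 - 9.6000i
Numerator: (9.8000 - 4.7000i)(5.2000 - 9.6000i) = 5.8400 - 118.5200i
Denominator: 5.2^2 + 9.6^2 = 119.2
Result = (5.8400 - 118.5200i)/119.2

0.0490 - 0.9943i


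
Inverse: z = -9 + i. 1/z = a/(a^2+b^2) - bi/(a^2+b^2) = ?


|z|^2 = 81+1 = 82
1/z = (-9 - 1i)/82

1/z = -0.1098 - 0.0122i


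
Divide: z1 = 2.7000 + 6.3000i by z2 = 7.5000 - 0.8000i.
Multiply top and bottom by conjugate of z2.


Conjugate of z2 = 7.5000 + 0.8000i
Numerator: (2.7000 + 6.3000i)(7.5000 + 0.8000i) = 15.2100 + 49.4100i
Denominator: 7.5^2 + (-0.8)^2 = 56.89
Result = (15.2100 + 49.4100i)/56.89

0.2674 + 0.8685i


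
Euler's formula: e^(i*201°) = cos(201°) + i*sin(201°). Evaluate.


cos(201°) = -0.9336
sin(201°) = -0.3584

e^(i*201°) = -0.9336 - 0.3584i


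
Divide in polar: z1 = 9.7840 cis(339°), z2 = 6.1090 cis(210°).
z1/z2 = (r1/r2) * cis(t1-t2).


r = 9.7840 / 6.1090 = 1.6016
theta = 339° - 210° = 129° = 129° (mod 360)

1.6016 cis(129°)


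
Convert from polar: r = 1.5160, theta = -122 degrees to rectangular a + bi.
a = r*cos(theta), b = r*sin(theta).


a = 1.5160*cos(-122°) = 1.5160*(-0.52992) = -0.8034
b = 1.5160*sin(-122°) = 1.5160*(-0.848) = -1.2856

-0.8034 - 1.2856i


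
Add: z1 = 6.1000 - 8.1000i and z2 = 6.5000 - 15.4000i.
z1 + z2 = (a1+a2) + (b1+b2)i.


Real: 6.1 + 6.5 = 12.6
Imag: -8.1 - 15.4 = -23.5

12.6000 - 23.5000i


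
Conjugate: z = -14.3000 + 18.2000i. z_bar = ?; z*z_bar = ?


z_bar = -14.3000 - 18.2000i
z*z_bar = (-14.3)^2 + 18.2^2 = 204.49 + 331.24 = 535.73

z_bar = -14.3000 - 18.2000i, z*z_bar = 535.73


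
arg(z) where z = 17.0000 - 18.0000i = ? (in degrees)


Re = 17, Im = -18
arg = atan2(-18, 17) = -46.6366 degrees

arg(z) = -46.6366 degrees


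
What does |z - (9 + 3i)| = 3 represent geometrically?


|z - z0| = r is a circle with center z0 and radius r.
Center = (9, 3), radius = 3

Circle with center (9, 3) and radius 3


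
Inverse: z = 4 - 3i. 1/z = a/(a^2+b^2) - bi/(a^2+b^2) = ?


|z|^2 = 16+9 = 25
1/z = (4 + 3i)/25

1/z = 0.1600 + 0.1200i


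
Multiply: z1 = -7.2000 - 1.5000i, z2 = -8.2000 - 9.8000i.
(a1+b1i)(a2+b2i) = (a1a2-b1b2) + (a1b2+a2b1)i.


Real = -7.2*(-8.2) - (-1.5)*(-9.8) = 59.04 - 14.7 = 44.34
Imag = -7.2*(-9.8) - (8.2)*(-1.5) = 70.56 + 12.3 = 82.86

44.3400 + 82.8600i


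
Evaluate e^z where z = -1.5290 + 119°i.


e^-1.5290 = 0.2168
cos(119°) = -0.4848
sin(119°) = 0.8746
Real = 0.2168*(-0.4848) = -0.1051
Imag = 0.2168*0.8746 = 0.1896

-0.1051 + 0.1896i


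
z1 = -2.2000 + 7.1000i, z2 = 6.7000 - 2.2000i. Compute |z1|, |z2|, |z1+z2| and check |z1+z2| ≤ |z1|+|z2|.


|z1| = sqrt((-2.2)^2 + 7.1^2) = sqrt(55.25) = 7.4330
|z2| = sqrt(6.7^2 + (-2.2)^2) = sqrt(49.73) = 7.0520
z1+z2 = 4.5000 + 4.9000i
|z1+z2| = sqrt(44.26) = 6.6528
|z1|+|z2| = 7.4330 + 7.0520 = 14.4850

|z1+z2| = 6.6528 ≤ |z1|+|z2| = 14.4850 (verified)


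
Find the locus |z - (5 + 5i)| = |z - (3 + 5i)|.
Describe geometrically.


Equal distances means the locus is the perpendicular bisector of z1 and z2.
Midpoint = ((5+3)/2, (5+5)/2) = (4.0000, 5.0000)

Perpendicular bisector through (4.0000, 5.0000)


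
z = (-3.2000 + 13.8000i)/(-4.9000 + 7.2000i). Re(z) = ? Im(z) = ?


Multiply by conjugate: (-3.2000 + 13.8000i)(-4.9000 - 7.2000i) / ((-4.9)^2 + 7.2^2)
Numerator real = -3.2*(-4.9) + 13.8*7.2 = 115.04
Numerator imag = 13.8*(-4.9) - (-3.2)*7.2 = -44.58
Denominator = 75.85
Re(z) = 115.04/75.85 = 1.5167
Im(z) = -44.58/75.85 = -0.5877

Re(z) = 1.5167, Im(z) = -0.5877


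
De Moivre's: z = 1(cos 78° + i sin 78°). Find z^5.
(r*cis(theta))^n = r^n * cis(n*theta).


r^5 = 1^5 = 1
n*theta = 5*78° = 390° = 30° (mod 360)
a = 1*cos(30°) = 0.8660
b = 1*sin(30°) = 0.5000

1 cis(30°) = 0.8660 + 0.5000i


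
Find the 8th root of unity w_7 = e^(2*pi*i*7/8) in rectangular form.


Angle = 360*7/8 = 315°
a = cos(315°) = 0.7071
b = sin(315°) = -0.7071

0.7071 - 0.7071i


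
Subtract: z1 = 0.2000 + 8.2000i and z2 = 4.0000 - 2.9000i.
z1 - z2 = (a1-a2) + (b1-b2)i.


Real: 0.2 - 4 = -3.8
Imag: 8.2 + 2.9 = 11.1

-3.8000 + 11.1000i


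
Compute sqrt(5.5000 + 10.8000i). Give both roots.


|z| = sqrt(30.25+116.64) = 12.1198
sqrt((|z|+a)/2) = sqrt((12.1198+5.5)/2) = sqrt(8.8099) = 2.9681
sqrt((|z|-a)/2) = sqrt((12.1198-5.5)/2) = sqrt(3.3099) = 1.8193

±(2.9681 + 1.8193i) i.e. 2.9681 + 1.8193i and -2.9681 - 1.8193i


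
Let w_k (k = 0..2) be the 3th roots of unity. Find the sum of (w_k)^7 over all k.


The roots are w_k = w^k with w = e^(2*pi*i/3), and (w^k)^7 = (w^7)^k.
So S = 1 + u + u^2 + ... + u^(2) with u = w^7.
7 = 2*3 + 1, so 7 is not a multiple of 3: u = (w^3)^2 * w^1 = w^1 ≠ 1 (w is a primitive 3th root), while u^3 = (w^3)^7 = 1.
Geometric series: S = (1 - u^3)/(1 - u) = (1 - 1)/(1 - u) = 0

S = 0
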